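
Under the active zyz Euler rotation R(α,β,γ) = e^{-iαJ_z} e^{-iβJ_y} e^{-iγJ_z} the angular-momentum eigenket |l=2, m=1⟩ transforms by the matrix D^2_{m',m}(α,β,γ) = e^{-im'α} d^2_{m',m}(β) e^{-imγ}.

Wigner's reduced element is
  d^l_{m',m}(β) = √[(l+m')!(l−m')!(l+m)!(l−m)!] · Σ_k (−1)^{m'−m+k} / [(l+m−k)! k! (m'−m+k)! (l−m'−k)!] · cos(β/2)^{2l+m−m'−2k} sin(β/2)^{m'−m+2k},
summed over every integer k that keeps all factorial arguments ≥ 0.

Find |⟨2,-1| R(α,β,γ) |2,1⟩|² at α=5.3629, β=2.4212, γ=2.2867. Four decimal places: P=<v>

P=0.1941

D^2_{-1,1}(5.3629,2.4212,2.2867) = e^{-i·-1·5.3629}·d^2_{-1,1}(2.4212)·e^{-i·1·2.2867}. Compute d first:
Half-angle: c=0.352458, s=0.935828. N=√(1·6·6·1)=6.000000
k∈{2,3} keeps every argument non-negative
  k=2: (−1)^0·6.0000/(2)·0.3525^2·0.9358^2 = +0.326383
  k=3: (−1)^1·6.0000/(6)·0.3525^0·0.9358^4 = -0.766979
d^2_{-1,1}(2.4212) = +0.326383 -0.766979 = -0.440596
|D^2_{-1,1}|² = |d^2_{-1,1}(β)|² = (-0.440596)² = 0.194125 (the z-rotation phases have unit modulus)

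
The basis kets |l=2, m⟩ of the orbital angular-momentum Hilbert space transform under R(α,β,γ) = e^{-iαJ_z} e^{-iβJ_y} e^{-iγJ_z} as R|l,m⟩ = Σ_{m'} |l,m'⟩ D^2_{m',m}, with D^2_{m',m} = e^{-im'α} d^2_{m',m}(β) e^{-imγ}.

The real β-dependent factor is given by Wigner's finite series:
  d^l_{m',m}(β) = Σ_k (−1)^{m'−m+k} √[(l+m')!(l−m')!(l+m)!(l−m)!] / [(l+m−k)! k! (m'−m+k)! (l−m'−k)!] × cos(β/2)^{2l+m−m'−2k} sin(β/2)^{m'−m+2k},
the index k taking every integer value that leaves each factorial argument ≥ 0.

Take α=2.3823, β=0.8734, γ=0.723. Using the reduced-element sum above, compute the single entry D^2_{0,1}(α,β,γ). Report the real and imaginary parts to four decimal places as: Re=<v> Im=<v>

Split into d^2_{0,1}(β=0.8734) × two z-phases.
With c≡cos(β/2)=0.906152 and s≡sin(β/2)=0.422951, N=[2·2·6·1]^{1/2}=4.898979
k: max(0,(1)−(0))=1 … min(2+(1),2−(0))=2
  k=1: (−1)^0·4.8990/(2)·0.9062^3·0.4230^1 = +0.770850
  k=2: (−1)^1·4.8990/(2)·0.9062^1·0.4230^3 = -0.167938
d^2_{0,1}(0.8734) = +0.770850 -0.167938 = +0.602912
D = (+1.000000+0.000000i)·(+0.602912)·(+0.749824-0.661637i) = +0.452078-0.398909i

Re=0.4521 Im=-0.3989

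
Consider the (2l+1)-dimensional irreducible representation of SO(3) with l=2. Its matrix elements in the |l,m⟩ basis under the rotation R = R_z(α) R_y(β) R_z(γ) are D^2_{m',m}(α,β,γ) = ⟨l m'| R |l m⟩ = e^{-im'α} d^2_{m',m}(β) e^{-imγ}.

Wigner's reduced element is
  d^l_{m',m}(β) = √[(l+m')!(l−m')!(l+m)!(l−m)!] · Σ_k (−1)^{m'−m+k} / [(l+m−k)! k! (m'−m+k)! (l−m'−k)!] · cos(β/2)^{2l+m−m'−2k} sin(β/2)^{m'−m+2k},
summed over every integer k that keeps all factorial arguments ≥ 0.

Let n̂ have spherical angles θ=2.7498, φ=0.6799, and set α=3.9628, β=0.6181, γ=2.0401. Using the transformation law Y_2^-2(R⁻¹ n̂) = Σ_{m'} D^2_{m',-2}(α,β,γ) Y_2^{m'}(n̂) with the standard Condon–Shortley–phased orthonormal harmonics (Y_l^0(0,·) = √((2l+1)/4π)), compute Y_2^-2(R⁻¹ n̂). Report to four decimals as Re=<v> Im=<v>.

Need the full column D^2_{m',-2} for m'=−2..2 at α=3.9628, β=0.6181, γ=2.0401.
cos(β/2)=0.952623, sin(β/2)=0.304154
d^2_{-2,-2}: single k=0 term ⇒ +0.823539;  D = +0.697498-0.437851i
d^2_{-1,-2}: single k=0 term ⇒ -0.525880;  D = +0.098810-0.516513i
d^2_{0,-2}: single k=0 term ⇒ +0.205638;  D = -0.121514-0.165896i
d^2_{1,-2}: single k=0 term ⇒ -0.053608;  D = -0.053239-0.006279i
d^2_{2,-2}: single k=0 term ⇒ +0.008558;  D = -0.006524+0.005538i
Y_2^{m'}(θ=2.7498,φ=0.6799) and Σ D·Y over m':
  (+0.6975-0.4379i)·(+0.0118-0.0551i)  (+0.0988-0.5165i)·(-0.2120+0.1714i)  (-0.1215-0.1659i)·(+0.4928+0.0000i)  (-0.0532-0.0063i)·(+0.2120+0.1714i)  (-0.0065+0.0055i)·(+0.0118+0.0551i)
Y_2^-2(R⁻¹ n̂) = -0.018776-0.009640i

Re=-0.0188 Im=-0.0096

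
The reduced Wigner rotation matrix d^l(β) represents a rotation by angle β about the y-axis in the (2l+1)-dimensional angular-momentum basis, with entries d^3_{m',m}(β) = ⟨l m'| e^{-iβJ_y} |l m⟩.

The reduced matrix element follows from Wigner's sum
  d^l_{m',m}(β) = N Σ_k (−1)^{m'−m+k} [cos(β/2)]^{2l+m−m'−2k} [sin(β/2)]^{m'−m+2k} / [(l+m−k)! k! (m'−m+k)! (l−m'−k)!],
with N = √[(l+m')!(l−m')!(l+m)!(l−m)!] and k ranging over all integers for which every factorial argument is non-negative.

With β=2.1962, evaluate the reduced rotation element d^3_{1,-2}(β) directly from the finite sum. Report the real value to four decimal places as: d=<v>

d^3_{1,-2}(β=2.1962) via Wigner's sum:
With c≡cos(β/2)=0.455289 and s≡sin(β/2)=0.890344, N=[24·2·1·120]^{1/2}=75.894664
Admissible k: 0..1 (factorial args all ≥0)
  k=0: (−1)^3·75.8947/(12)·0.4553^3·0.8903^3 = -0.421273
  k=1: (−1)^4·75.8947/(24)·0.4553^1·0.8903^5 = +0.805519
d^3_{1,-2}(2.1962) = -0.421273 +0.805519 = +0.384246

d=0.3842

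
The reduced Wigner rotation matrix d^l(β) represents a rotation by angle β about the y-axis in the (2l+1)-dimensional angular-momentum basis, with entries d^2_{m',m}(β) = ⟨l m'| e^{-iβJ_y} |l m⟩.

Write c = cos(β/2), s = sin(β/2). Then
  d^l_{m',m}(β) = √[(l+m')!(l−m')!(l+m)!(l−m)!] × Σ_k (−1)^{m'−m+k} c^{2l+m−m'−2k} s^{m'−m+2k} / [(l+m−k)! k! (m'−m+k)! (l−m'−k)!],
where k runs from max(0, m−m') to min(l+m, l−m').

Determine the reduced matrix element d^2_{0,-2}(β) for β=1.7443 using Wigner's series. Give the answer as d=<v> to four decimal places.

d=0.5941

d^2_{0,-2}(β=1.7443) via Wigner's sum:
Half-angle: c=0.643182, s=0.765714. N=√(2·2·1·24)=9.797959
k∈{0} keeps every argument non-negative
  k=0: (−1)^2·9.7980/(4)·0.6432^2·0.7657^2 = +0.594122
d^2_{0,-2}(1.7443) = +0.594122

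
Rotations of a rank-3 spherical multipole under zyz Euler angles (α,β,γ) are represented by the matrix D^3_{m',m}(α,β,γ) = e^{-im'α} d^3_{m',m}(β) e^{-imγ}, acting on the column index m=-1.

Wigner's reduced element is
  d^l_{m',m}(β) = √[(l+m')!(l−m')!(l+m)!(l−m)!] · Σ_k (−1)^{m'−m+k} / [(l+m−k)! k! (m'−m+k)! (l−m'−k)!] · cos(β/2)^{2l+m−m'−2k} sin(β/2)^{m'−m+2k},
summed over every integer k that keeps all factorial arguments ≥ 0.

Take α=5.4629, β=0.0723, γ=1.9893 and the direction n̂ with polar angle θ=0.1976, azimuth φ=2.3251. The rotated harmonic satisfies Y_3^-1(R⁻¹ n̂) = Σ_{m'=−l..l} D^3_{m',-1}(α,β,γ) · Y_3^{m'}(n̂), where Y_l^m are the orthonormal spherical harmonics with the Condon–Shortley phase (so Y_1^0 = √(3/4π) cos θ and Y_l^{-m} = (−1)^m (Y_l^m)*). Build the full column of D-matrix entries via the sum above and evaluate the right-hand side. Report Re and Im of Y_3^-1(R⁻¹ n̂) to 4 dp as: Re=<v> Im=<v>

Need the full column D^3_{m',-1} for m'=−3..3 at α=5.4629, β=0.0723, γ=1.9893.
cos(β/2)=0.999347, sin(β/2)=0.036142
d^3_{-3,-1}: single k=2 term ⇒ +0.005046;  D = +0.004495-0.002292i
d^3_{-2,-1}: k∈[1..2] ⇒ +0.113919 -0.000298 = +0.113621;  D = +0.106781+0.038825i
d^3_{-1,-1}: k∈[0..2] ⇒ +0.996086 -0.010423 +0.000010 = +0.985674;  D = +0.385456+0.907180i
d^3_{0,-1}: k∈[0..2] ⇒ -0.124792 +0.000490 -0.000000 = -0.124302;  D = +0.050516-0.113575i
d^3_{1,-1}: k∈[0..2] ⇒ +0.007817 -0.000014 +0.000000 = +0.007803;  D = -0.007377+0.002543i
d^3_{2,-1}: k∈[0..1] ⇒ -0.000298 +0.000000 = -0.000298;  D = +0.000263+0.000140i
d^3_{3,-1}: single k=0 term ⇒ +0.000007;  D = -0.000002-0.000006i
Y_3^{m'}(θ=0.1976,φ=2.3251) and Σ D·Y over m':
  (+0.0045-0.0023i)·(+0.0024-0.0020i)  (+0.1068+0.0388i)·(-0.0024+0.0385i)  (+0.3855+0.9072i)·(-0.1654-0.1760i)  (+0.0505-0.1136i)·(+0.6613+0.0000i)  (-0.0074+0.0025i)·(+0.1654-0.1760i)  (+0.0003+0.0001i)·(-0.0024-0.0385i)  (-0.0000-0.0000i)·(-0.0024-0.0020i)
Y_3^-1(R⁻¹ n̂) = +0.126827-0.287305i

Re=0.1268 Im=-0.2873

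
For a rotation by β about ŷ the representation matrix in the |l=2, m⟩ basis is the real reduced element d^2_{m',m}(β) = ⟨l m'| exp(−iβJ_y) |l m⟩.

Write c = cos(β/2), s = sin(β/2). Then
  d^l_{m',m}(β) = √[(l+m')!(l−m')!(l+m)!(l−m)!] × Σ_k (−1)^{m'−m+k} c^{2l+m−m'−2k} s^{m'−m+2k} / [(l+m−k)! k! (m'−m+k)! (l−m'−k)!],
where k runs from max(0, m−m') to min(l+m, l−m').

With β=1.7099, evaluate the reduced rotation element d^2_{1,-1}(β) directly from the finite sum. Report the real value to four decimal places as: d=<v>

d^2_{1,-1}(β=1.7099) via Wigner's sum:
c=cos(1.7099/2)=0.656256, s=sin(1.7099/2)=0.754538; N=√[6·1·1·6]=6.000000
The bounds max(0,m−m')=0 and min(l+m,l−m')=1 give 2 terms
  k=0: (−1)^2·6.0000/(2)·0.6563^2·0.7545^2 = +0.735581
  k=1: (−1)^3·6.0000/(6)·0.6563^0·0.7545^4 = -0.324134
d^2_{1,-1}(1.7099) = +0.735581 -0.324134 = +0.411447

d=0.4114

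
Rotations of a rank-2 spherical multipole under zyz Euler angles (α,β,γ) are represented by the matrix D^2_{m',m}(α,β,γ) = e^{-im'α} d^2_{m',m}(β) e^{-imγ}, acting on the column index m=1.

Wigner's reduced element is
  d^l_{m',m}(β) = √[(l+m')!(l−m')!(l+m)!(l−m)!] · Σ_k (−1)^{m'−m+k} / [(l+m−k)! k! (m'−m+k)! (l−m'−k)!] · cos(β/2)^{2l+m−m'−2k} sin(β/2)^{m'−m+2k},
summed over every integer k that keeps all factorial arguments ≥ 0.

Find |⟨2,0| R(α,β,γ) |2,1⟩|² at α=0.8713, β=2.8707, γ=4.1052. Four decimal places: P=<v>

D^2_{0,1}(0.8713,2.8707,4.1052) = e^{-i·0·0.8713}·d^2_{0,1}(2.8707)·e^{-i·1·4.1052}. Compute d first:
c=cos(2.8707/2)=0.135033, s=sin(2.8707/2)=0.990841; N=√[2·2·6·1]=4.898979
The bounds max(0,m−m')=1 and min(l+m,l−m')=2 give 2 terms
  k=1: (−1)^0·4.8990/(2)·0.1350^3·0.9908^1 = +0.005976
  k=2: (−1)^1·4.8990/(2)·0.1350^1·0.9908^3 = -0.321756
d^2_{0,1}(2.8707) = +0.005976 -0.321756 = -0.315780
|D^2_{0,1}|² = |d^2_{0,1}(β)|² = (-0.315780)² = 0.099717 (the z-rotation phases have unit modulus)

P=0.0997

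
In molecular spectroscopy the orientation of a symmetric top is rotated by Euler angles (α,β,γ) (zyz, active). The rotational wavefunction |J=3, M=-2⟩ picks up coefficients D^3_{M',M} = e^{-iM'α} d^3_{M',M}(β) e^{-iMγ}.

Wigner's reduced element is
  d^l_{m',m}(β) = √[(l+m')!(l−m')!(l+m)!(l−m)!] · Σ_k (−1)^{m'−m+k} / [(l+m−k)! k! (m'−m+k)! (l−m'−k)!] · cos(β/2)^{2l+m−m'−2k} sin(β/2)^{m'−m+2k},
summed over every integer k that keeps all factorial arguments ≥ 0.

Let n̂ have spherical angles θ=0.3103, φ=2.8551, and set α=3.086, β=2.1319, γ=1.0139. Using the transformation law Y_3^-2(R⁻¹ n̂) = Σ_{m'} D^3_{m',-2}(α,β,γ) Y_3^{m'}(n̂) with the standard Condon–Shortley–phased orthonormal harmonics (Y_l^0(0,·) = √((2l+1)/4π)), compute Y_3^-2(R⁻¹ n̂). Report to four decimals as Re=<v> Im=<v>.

Re=0.0749 Im=-0.2319

Need the full column D^3_{m',-2} for m'=−3..3 at α=3.086, β=2.1319, γ=1.0139.
cos(β/2)=0.483673, sin(β/2)=0.875249
d^3_{-3,-2}: single k=1 term ⇒ +0.056750;  D = +0.016240-0.054377i
d^3_{-2,-2}: k∈[0..1] ⇒ +0.012803 -0.209624 = -0.196821;  D = +0.066716-0.185169i
d^3_{-1,-2}: k∈[0..1] ⇒ -0.073264 +0.479822 = +0.406558;  D = +0.158849-0.374241i
d^3_{0,-2}: k∈[0..1] ⇒ +0.229631 -0.751952 = -0.522321;  D = +0.230480-0.468720i
d^3_{1,-2}: k∈[0..1] ⇒ -0.479822 +0.785614 = +0.305793;  D = +0.149973-0.266490i
d^3_{2,-2}: k∈[0..1] ⇒ +0.686435 -0.449562 = +0.236874;  D = -0.127463+0.199656i
d^3_{3,-2}: single k=0 term ⇒ -0.608534;  D = -0.355450+0.493932i
Y_3^{m'}(θ=0.3103,φ=2.8551) and Σ D·Y over m':
  (+0.0162-0.0544i)·(-0.0078-0.0090i)  (+0.0667-0.1852i)·(+0.0762+0.0492i)  (+0.1588-0.3742i)·(-0.3345-0.0985i)  (+0.2305-0.4687i)·(+0.5451+0.0000i)  (+0.1500-0.2665i)·(+0.3345-0.0985i)  (-0.1275+0.1997i)·(+0.0762-0.0492i)  (-0.3555+0.4939i)·(+0.0078-0.0090i)
Y_3^-2(R⁻¹ n̂) = +0.074884-0.231906i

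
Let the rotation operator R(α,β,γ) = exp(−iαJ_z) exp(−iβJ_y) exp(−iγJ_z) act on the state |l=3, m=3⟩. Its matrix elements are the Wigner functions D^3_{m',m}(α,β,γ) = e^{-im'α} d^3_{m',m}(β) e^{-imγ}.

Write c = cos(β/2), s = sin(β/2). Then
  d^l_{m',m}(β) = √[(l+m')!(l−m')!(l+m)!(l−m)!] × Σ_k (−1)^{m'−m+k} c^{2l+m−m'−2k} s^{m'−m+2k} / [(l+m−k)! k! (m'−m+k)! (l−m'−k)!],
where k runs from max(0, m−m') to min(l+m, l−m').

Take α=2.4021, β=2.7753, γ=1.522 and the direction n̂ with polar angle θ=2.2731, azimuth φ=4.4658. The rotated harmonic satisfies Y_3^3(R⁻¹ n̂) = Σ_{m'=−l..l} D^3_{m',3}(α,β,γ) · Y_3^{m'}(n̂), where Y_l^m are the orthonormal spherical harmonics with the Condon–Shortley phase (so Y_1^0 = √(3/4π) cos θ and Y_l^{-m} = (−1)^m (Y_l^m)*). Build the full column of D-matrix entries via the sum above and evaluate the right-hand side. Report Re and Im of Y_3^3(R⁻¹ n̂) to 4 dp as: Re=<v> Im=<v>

Re=0.1079 Im=0.2637

Need the full column D^3_{m',3} for m'=−3..3 at α=2.4021, β=2.7753, γ=1.522.
cos(β/2)=0.182124, sin(β/2)=0.983276
d^3_{-3,3}: single k=6 term ⇒ +0.903756;  D = -0.792560+0.434309i
d^3_{-2,3}: single k=5 term ⇒ +0.410034;  D = +0.398456+0.096749i
d^3_{-1,3}: single k=4 term ⇒ +0.120083;  D = -0.067119-0.099574i
d^3_{0,3}: single k=3 term ⇒ +0.025683;  D = -0.003746+0.025408i
d^3_{1,3}: single k=2 term ⇒ +0.004120;  D = +0.003191-0.002606i
d^3_{2,3}: single k=1 term ⇒ +0.000483;  D = -0.000482-0.000026i
d^3_{3,3}: single k=0 term ⇒ +0.000036;  D = +0.000026+0.000026i
Y_3^{m'}(θ=2.2731,φ=4.4658) and Σ D·Y over m':
  (-0.7926+0.4343i)·(+0.1251-0.1371i)  (+0.3985+0.0967i)·(+0.3389+0.1821i)  (-0.0671-0.0996i)·(-0.0654+0.2599i)  (-0.0037+0.0254i)·(+0.2202+0.0000i)  (+0.0032-0.0026i)·(+0.0654+0.2599i)  (-0.0005-0.0000i)·(+0.3389-0.1821i)  (+0.0000+0.0000i)·(-0.1251-0.1371i)
Y_3^3(R⁻¹ n̂) = +0.107942+0.263728i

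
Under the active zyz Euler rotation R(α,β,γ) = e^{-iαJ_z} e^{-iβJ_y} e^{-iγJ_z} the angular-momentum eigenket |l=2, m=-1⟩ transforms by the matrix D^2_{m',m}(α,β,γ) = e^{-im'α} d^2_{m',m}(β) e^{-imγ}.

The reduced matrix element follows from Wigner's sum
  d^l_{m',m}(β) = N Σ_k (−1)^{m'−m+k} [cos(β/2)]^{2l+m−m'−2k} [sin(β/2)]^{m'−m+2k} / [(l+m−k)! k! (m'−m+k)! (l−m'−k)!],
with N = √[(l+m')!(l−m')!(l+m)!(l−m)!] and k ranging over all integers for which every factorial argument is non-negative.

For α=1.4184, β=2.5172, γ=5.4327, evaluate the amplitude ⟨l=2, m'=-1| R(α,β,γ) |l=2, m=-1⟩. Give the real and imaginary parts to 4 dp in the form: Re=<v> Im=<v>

D^2_{-1,-1}(1.4184,2.5172,5.4327) = e^{-i·-1·1.4184}·d^2_{-1,-1}(2.5172)·e^{-i·-1·5.4327}. Compute d first:
With c≡cos(β/2)=0.307150 and s≡sin(β/2)=0.951661, N=[1·6·1·6]^{1/2}=6.000000
The bounds max(0,m−m')=0 and min(l+m,l−m')=1 give 2 terms
  k=0: (−1)^0·6.0000/(6)·0.3071^4·0.9517^0 = +0.008900
  k=1: (−1)^1·6.0000/(2)·0.3071^2·0.9517^2 = -0.256322
d^2_{-1,-1}(2.5172) = +0.008900 -0.256322 = -0.247422
Attach z-rotation phases: D = e^{-i(-1)(1.4184)}·(-0.247422)·e^{-i(-1)(5.4327)} = -0.208583-0.133082i

Re=-0.2086 Im=-0.1331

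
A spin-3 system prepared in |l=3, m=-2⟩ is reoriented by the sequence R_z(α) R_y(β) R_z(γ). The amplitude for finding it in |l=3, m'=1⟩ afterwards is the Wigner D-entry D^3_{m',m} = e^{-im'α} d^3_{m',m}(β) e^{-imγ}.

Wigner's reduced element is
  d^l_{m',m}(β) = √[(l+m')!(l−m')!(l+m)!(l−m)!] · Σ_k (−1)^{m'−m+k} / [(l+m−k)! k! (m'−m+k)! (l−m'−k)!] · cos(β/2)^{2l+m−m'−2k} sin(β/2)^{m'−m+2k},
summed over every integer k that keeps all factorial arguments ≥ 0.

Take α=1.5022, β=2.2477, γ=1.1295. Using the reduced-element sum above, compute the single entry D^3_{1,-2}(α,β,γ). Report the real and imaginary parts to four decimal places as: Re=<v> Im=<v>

Re=0.3203 Im=0.3025

D^3_{1,-2}(1.5022,2.2477,1.1295) = e^{-i·1·1.5022}·d^3_{1,-2}(2.2477)·e^{-i·-2·1.1295}. Compute d first:
With c≡cos(β/2)=0.432214 and s≡sin(β/2)=0.901771, N=[24·2·1·120]^{1/2}=75.894664
k: max(0,(-2)−(1))=0 … min(3+(-2),3−(1))=1
  k=0: (−1)^3·75.8947/(12)·0.4322^3·0.9018^3 = -0.374468
  k=1: (−1)^4·75.8947/(24)·0.4322^1·0.9018^5 = +0.815043
d^3_{1,-2}(2.2477) = -0.374468 +0.815043 = +0.440574
Phases: e^{-i·(1)·1.5022}=+0.068543-0.997648i, e^{-i·(-2)·1.1295}=-0.635151+0.772388i ⇒ D=+0.320314+0.302498i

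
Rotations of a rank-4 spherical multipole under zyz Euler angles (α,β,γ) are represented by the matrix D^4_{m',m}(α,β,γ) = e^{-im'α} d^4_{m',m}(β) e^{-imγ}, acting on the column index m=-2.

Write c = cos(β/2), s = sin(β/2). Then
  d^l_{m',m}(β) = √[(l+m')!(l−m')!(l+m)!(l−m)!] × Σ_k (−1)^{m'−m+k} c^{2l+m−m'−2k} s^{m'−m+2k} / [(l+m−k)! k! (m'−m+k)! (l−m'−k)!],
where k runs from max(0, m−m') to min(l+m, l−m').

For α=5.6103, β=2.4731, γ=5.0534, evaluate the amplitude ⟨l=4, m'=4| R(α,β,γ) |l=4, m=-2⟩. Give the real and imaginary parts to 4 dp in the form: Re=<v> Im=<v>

Re=0.3939 Im=0.0930

Split into d^4_{4,-2}(β=2.4731) × two z-phases.
Half-angle: c=0.328057, s=0.944658. N=√(40320·1·2·720)=7619.763776
k: max(0,(-2)−(4))=0 … min(4+(-2),4−(4))=0
  k=0: (−1)^6·7619.7638/(1440)·0.3281^2·0.9447^6 = +0.404693
d^4_{4,-2}(2.4731) = +0.404693
D = (-0.900425+0.435012i)·(+0.404693)·(-0.776300-0.630364i) = +0.393853+0.093037i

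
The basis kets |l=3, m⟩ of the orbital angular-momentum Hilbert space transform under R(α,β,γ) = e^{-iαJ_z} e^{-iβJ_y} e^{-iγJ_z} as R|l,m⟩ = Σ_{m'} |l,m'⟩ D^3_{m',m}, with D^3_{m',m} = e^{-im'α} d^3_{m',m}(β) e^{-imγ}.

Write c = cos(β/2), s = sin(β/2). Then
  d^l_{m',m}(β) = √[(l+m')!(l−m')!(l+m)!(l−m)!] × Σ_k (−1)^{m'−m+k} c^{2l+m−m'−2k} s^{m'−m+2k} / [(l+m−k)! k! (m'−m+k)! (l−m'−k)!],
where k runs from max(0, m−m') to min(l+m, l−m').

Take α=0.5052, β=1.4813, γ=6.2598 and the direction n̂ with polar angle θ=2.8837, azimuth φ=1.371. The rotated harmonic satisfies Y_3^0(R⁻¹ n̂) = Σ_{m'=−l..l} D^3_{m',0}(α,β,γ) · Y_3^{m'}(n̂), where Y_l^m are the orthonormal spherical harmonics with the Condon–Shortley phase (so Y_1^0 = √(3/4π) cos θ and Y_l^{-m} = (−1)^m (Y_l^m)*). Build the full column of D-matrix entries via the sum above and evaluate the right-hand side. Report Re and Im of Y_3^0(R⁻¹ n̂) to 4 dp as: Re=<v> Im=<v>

Re=-0.0866 Im=0.0000

Need the full column D^3_{m',0} for m'=−3..3 at α=0.5052, β=1.4813, γ=6.2598.
cos(β/2)=0.738030, sin(β/2)=0.674768
d^3_{-3,0}: single k=3 term ⇒ +0.552332;  D = +0.030471+0.551491i
d^3_{-2,0}: k∈[2..3] ⇒ +0.739887 -0.618481 = +0.121407;  D = +0.064530+0.102837i
d^3_{-1,0}: k∈[1..3] ⇒ +0.511818 -1.283504 +0.357632 = -0.414054;  D = -0.362329-0.200395i
d^3_{0,0}: k∈[0..3] ⇒ +0.161601 -1.215759 +1.016267 -0.094390 = -0.132280;  D = -0.132280+0.000000i
d^3_{1,0}: k∈[0..2] ⇒ -0.511818 +1.283504 -0.357632 = +0.414054;  D = +0.362329-0.200395i
d^3_{2,0}: k∈[0..1] ⇒ +0.739887 -0.618481 = +0.121407;  D = +0.064530-0.102837i
d^3_{3,0}: single k=0 term ⇒ -0.552332;  D = -0.030471+0.551491i
Y_3^{m'}(θ=2.8837,φ=1.371) and Σ D·Y over m':
  (+0.0305+0.5515i)·(-0.0039+0.0057i)  (+0.0645+0.1028i)·(+0.0592+0.0250i)  (-0.3623-0.2004i)·(+0.0601-0.2969i)  (-0.1323+0.0000i)·(-0.6043+0.0000i)  (+0.3623-0.2004i)·(-0.0601-0.2969i)  (+0.0645-0.1028i)·(+0.0592-0.0250i)  (-0.0305+0.5515i)·(+0.0039+0.0057i)
Y_3^0(R⁻¹ n̂) = -0.086648+0.000000i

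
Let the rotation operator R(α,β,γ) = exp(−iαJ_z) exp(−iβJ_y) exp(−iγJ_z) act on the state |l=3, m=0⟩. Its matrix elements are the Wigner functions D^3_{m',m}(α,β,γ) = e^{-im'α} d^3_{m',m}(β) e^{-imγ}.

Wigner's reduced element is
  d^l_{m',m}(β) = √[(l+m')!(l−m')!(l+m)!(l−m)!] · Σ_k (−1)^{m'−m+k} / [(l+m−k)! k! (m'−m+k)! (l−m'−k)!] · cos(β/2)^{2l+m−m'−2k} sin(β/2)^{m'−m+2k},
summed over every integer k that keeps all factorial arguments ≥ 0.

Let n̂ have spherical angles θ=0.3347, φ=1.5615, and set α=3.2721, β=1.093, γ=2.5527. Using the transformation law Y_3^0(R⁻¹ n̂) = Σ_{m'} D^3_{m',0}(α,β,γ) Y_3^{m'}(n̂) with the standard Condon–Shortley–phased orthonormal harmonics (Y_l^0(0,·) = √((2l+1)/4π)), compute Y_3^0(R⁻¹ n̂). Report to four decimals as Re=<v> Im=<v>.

Re=-0.3269 Im=0.0000

Need the full column D^3_{m',0} for m'=−3..3 at α=3.2721, β=1.093, γ=2.5527.
cos(β/2)=0.854349, sin(β/2)=0.519700
d^3_{-3,0}: single k=3 term ⇒ +0.391453;  D = -0.361831-0.149377i
d^3_{-2,0}: k∈[2..3] ⇒ +0.788147 -0.291637 = +0.496510;  D = +0.479692+0.128130i
d^3_{-1,0}: k∈[1..3] ⇒ +0.819444 -0.909654 +0.112199 = +0.021990;  D = -0.021803-0.002862i
d^3_{0,0}: k∈[0..3] ⇒ +0.388876 -1.295057 +0.479208 -0.019702 = -0.446675;  D = -0.446675+0.000000i
d^3_{1,0}: k∈[0..2] ⇒ -0.819444 +0.909654 -0.112199 = -0.021990;  D = +0.021803-0.002862i
d^3_{2,0}: k∈[0..1] ⇒ +0.788147 -0.291637 = +0.496510;  D = +0.479692-0.128130i
d^3_{3,0}: single k=0 term ⇒ -0.391453;  D = +0.361831-0.149377i
Y_3^{m'}(θ=0.3347,φ=1.5615) and Σ D·Y over m':
  (-0.3618-0.1494i)·(-0.0004+0.0148i)  (+0.4797+0.1281i)·(-0.1041-0.0019i)  (-0.0218-0.0029i)·(+0.0034-0.3673i)  (-0.4467+0.0000i)·(+0.5148+0.0000i)  (+0.0218-0.0029i)·(-0.0034-0.3673i)  (+0.4797-0.1281i)·(-0.1041+0.0019i)  (+0.3618-0.1494i)·(+0.0004+0.0148i)
Y_3^0(R⁻¹ n̂) = -0.326886-0.000000i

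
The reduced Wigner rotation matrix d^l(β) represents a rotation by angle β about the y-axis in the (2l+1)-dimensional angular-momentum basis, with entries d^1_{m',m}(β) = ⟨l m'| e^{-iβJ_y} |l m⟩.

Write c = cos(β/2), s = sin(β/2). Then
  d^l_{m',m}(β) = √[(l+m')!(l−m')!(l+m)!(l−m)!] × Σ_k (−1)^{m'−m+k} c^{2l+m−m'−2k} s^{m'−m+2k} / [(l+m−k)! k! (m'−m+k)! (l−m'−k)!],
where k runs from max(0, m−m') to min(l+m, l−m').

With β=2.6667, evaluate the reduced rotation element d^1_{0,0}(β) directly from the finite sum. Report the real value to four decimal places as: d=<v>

d=-0.8893

d^1_{0,0}(β=2.6667) via Wigner's sum:
With c≡cos(β/2)=0.235221 and s≡sin(β/2)=0.971942, N=[1·1·1·1]^{1/2}=1.000000
k∈{0,1} keeps every argument non-negative
  k=0: (−1)^0·1.0000/(1)·0.2352^2·0.9719^0 = +0.055329
  k=1: (−1)^1·1.0000/(1)·0.2352^0·0.9719^2 = -0.944671
d^1_{0,0}(2.6667) = +0.055329 -0.944671 = -0.889342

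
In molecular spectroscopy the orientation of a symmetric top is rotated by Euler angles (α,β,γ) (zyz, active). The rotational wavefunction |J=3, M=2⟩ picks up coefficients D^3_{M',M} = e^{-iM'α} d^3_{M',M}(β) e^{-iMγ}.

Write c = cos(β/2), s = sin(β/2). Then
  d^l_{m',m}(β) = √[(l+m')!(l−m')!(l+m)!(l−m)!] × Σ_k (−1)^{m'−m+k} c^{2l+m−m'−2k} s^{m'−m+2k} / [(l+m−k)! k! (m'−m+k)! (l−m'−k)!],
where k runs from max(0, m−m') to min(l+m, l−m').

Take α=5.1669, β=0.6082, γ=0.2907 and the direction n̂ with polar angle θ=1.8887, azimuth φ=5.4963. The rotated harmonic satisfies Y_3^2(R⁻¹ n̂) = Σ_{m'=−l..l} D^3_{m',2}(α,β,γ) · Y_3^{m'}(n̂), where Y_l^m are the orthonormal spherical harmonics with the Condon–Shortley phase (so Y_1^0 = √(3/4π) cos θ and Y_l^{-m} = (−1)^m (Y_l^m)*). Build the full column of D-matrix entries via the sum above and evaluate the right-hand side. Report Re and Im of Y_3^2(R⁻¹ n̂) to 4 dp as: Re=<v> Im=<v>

Re=0.2448 Im=0.0161

Need the full column D^3_{m',2} for m'=−3..3 at α=5.1669, β=0.6082, γ=0.2907.
cos(β/2)=0.954117, sin(β/2)=0.299435
d^3_{-3,2}: single k=5 term ⇒ +0.005626;  D = -0.003965+0.003991i
d^3_{-2,2}: k∈[4..5] ⇒ +0.036592 -0.000721 = +0.035871;  D = -0.033963-0.011543i
d^3_{-1,2}: k∈[3..4] ⇒ +0.147483 -0.007263 = +0.140220;  D = -0.017745-0.139092i
d^3_{0,2}: k∈[2..3] ⇒ +0.406978 -0.040084 = +0.366894;  D = +0.306611-0.201496i
d^3_{1,2}: k∈[1..2] ⇒ +0.748703 -0.147483 = +0.601221;  D = +0.517247+0.306468i
d^3_{2,2}: k∈[0..1] ⇒ +0.754413 -0.371518 = +0.382895;  D = -0.030742+0.381659i
d^3_{3,2}: single k=0 term ⇒ -0.579943;  D = +0.539825-0.211951i
Y_3^{m'}(θ=1.8887,φ=5.4963) and Σ D·Y over m':
  (-0.0040+0.0040i)·(-0.2540+0.2517i)  (-0.0340-0.0115i)·(+0.0009-0.2882i)  (-0.0177-0.1391i)·(-0.1109-0.1112i)  (+0.3066-0.2015i)·(+0.2930+0.0000i)  (+0.5172+0.3065i)·(+0.1109-0.1112i)  (-0.0307+0.3817i)·(+0.0009+0.2882i)  (+0.5398-0.2120i)·(+0.2540+0.2517i)
Y_3^2(R⁻¹ n̂) = +0.244818+0.016116i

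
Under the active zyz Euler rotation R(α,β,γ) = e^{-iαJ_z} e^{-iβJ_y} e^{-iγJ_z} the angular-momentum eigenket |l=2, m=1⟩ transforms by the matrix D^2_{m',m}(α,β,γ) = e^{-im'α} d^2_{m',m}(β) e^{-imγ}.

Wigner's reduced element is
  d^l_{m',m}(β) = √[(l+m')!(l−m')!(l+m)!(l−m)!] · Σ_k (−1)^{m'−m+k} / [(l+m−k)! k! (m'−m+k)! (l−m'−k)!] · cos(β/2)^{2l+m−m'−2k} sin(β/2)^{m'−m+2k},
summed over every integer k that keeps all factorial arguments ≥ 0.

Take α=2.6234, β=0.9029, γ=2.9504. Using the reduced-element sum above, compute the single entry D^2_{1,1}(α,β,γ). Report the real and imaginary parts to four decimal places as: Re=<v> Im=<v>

Re=0.1466 Im=0.1259

First d^2_{1,1}(β=0.9029), then the phase factors e^{-i(1)α} and e^{-i(1)γ}:
c=cos(0.9029/2)=0.899815, s=sin(0.9029/2)=0.436271; N=√[6·1·6·1]=6.000000
Admissible k: 0..1 (factorial args all ≥0)
  k=0: (−1)^0·6.0000/(6)·0.8998^4·0.4363^0 = +0.655562
  k=1: (−1)^1·6.0000/(2)·0.8998^2·0.4363^2 = -0.462317
d^2_{1,1}(0.9029) = +0.655562 -0.462317 = +0.193245
D = (-0.868716-0.495311i)·(+0.193245)·(-0.981778-0.190030i) = +0.146627+0.125873i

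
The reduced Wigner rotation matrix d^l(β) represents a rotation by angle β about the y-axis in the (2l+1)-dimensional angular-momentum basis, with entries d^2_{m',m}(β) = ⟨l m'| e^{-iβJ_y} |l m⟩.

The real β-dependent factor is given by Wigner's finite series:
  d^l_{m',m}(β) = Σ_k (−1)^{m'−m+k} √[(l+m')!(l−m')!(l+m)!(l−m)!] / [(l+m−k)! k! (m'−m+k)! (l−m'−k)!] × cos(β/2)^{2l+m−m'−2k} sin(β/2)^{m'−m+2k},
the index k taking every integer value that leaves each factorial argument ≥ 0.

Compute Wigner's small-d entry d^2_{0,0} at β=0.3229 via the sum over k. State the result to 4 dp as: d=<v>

d=0.8490

d^2_{0,0}(β=0.3229) via Wigner's sum:
With c≡cos(β/2)=0.986995 and s≡sin(β/2)=0.160750, N=[2·2·2·2]^{1/2}=4.000000
Admissible k: 0..2 (factorial args all ≥0)
  k=0: (−1)^0·4.0000/(4)·0.9870^4·0.1607^0 = +0.948987
  k=1: (−1)^1·4.0000/(1)·0.9870^2·0.1607^2 = -0.100691
  k=2: (−1)^2·4.0000/(4)·0.9870^0·0.1607^4 = +0.000668
d^2_{0,0}(0.3229) = +0.948987 -0.100691 +0.000668 = +0.848964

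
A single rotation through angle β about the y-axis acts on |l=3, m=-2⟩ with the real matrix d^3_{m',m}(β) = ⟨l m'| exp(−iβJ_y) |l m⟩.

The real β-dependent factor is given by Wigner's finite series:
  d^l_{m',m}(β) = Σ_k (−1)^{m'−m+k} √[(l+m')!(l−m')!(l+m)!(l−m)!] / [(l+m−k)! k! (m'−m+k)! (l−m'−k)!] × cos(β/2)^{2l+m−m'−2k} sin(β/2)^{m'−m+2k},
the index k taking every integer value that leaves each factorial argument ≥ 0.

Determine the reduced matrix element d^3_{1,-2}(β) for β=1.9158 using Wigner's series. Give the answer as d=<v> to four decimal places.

d=0.0073

d^3_{1,-2}(β=1.9158) via Wigner's sum:
Half-angle: c=0.575239, s=0.817985. N=√(24·2·1·120)=75.894664
k∈{0,1} keeps every argument non-negative
  k=0: (−1)^3·75.8947/(12)·0.5752^3·0.8180^3 = -0.658888
  k=1: (−1)^4·75.8947/(24)·0.5752^1·0.8180^5 = +0.666156
d^3_{1,-2}(1.9158) = -0.658888 +0.666156 = +0.007268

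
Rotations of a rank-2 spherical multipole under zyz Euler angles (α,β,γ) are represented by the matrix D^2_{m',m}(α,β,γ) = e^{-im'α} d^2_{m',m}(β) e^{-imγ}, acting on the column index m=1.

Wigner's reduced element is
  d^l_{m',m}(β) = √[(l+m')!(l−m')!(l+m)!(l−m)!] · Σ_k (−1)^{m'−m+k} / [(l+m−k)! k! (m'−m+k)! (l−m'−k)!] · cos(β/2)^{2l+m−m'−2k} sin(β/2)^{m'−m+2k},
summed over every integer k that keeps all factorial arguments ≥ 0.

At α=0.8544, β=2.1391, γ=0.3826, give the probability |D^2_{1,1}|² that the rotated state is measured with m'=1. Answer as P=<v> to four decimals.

D^2_{1,1}(0.8544,2.1391,0.3826) = e^{-i·1·0.8544}·d^2_{1,1}(2.1391)·e^{-i·1·0.3826}. Compute d first:
c=cos(2.1391/2)=0.480519, s=sin(2.1391/2)=0.876984; N=√[6·1·6·1]=6.000000
Admissible k: 0..1 (factorial args all ≥0)
  k=0: (−1)^0·6.0000/(6)·0.4805^4·0.8770^0 = +0.053314
  k=1: (−1)^1·6.0000/(2)·0.4805^2·0.8770^2 = -0.532753
d^2_{1,1}(2.1391) = +0.053314 -0.532753 = -0.479439
|D^2_{1,1}|² = |d^2_{1,1}(β)|² = (-0.479439)² = 0.229862 (the z-rotation phases have unit modulus)

P=0.2299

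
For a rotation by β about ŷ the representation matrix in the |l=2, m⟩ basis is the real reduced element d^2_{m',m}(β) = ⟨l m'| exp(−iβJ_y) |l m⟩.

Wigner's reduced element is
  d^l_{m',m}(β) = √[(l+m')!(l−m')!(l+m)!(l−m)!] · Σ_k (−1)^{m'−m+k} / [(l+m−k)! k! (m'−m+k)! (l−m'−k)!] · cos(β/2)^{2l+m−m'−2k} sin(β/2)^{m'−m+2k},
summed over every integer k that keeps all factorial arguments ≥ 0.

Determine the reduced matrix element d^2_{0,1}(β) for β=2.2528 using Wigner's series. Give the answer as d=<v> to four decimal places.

d=-0.5993

d^2_{0,1}(β=2.2528) via Wigner's sum:
With c≡cos(β/2)=0.429913 and s≡sin(β/2)=0.902870, N=[2·2·6·1]^{1/2}=4.898979
k∈{1,2} keeps every argument non-negative
  k=1: (−1)^0·4.8990/(2)·0.4299^3·0.9029^1 = +0.175729
  k=2: (−1)^1·4.8990/(2)·0.4299^1·0.9029^3 = -0.775055
d^2_{0,1}(2.2528) = +0.175729 -0.775055 = -0.599326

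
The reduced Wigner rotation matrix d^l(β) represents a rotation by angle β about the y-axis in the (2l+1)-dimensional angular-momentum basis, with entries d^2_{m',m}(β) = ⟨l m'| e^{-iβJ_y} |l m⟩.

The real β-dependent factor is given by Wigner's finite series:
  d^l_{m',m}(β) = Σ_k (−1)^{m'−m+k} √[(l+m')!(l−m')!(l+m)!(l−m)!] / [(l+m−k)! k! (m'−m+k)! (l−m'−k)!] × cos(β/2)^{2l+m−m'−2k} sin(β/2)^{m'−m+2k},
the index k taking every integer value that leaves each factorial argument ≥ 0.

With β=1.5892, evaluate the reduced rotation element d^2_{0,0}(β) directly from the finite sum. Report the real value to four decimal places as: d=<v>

d=-0.4995

d^2_{0,0}(β=1.5892) via Wigner's sum:
With c≡cos(β/2)=0.700570 and s≡sin(β/2)=0.713583, N=[2·2·2·2]^{1/2}=4.000000
The bounds max(0,m−m')=0 and min(l+m,l−m')=2 give 3 terms
  k=0: (−1)^0·4.0000/(4)·0.7006^4·0.7136^0 = +0.240883
  k=1: (−1)^1·4.0000/(1)·0.7006^2·0.7136^2 = -0.999661
  k=2: (−1)^2·4.0000/(4)·0.7006^0·0.7136^4 = +0.259286
d^2_{0,0}(1.5892) = +0.240883 -0.999661 +0.259286 = -0.499492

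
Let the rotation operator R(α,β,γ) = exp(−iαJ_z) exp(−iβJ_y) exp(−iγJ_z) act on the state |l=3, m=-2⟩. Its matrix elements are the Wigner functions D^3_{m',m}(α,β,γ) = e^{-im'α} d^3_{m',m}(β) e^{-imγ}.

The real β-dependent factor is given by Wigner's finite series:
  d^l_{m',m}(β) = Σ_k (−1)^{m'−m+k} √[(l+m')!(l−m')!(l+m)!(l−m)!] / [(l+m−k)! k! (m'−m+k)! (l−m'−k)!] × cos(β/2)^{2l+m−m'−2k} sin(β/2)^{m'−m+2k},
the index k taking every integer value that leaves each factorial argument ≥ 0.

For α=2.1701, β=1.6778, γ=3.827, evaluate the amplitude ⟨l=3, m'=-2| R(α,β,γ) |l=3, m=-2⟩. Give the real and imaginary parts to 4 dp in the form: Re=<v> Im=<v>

Re=-0.3891 Im=0.2506

D^3_{-2,-2}(2.1701,1.6778,3.827) = e^{-i·-2·2.1701}·d^3_{-2,-2}(1.6778)·e^{-i·-2·3.827}. Compute d first:
Half-angle: c=0.668282, s=0.743908. N=√(1·120·1·120)=120.000000
The bounds max(0,m−m')=0 and min(l+m,l−m')=1 give 2 terms
  k=0: (−1)^0·120.0000/(120)·0.6683^6·0.7439^0 = +0.089075
  k=1: (−1)^1·120.0000/(24)·0.6683^4·0.7439^2 = -0.551883
d^3_{-2,-2}(1.6778) = +0.089075 -0.551883 = -0.462808
Attach z-rotation phases: D = e^{-i(-2)(2.1701)}·(-0.462808)·e^{-i(-2)(3.827)} = -0.389095+0.250591i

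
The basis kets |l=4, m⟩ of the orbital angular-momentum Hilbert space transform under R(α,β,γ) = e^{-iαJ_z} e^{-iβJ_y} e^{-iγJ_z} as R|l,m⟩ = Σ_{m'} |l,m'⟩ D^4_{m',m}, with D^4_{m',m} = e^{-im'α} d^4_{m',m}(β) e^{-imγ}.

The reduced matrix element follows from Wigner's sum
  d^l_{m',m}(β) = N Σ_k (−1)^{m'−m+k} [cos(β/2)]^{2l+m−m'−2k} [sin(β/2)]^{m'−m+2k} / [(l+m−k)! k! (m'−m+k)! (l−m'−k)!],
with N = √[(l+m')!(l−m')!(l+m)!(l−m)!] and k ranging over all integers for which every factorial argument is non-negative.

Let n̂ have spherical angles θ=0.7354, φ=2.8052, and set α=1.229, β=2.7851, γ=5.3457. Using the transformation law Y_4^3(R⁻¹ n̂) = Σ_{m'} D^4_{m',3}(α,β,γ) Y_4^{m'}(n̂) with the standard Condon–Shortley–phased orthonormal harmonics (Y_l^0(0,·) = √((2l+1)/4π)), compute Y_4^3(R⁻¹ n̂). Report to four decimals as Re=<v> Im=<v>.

Need the full column D^4_{m',3} for m'=−4..4 at α=1.229, β=2.7851, γ=5.3457.
cos(β/2)=0.177304, sin(β/2)=0.984156
d^4_{-4,3}: single k=7 term ⇒ +0.448447;  D = +0.056144+0.444919i
d^4_{-3,3}: k∈[6..7] ⇒ +0.199949 -0.880060 = -0.680111;  D = -0.664267-0.145944i
d^4_{-2,3}: k∈[5..6] ⇒ +0.057764 -0.593240 = -0.535476;  D = -0.283560+0.454233i
d^4_{-1,3}: k∈[4..5] ⇒ +0.012264 -0.226721 = -0.214456;  D = +0.133331+0.167971i
d^4_{0,3}: k∈[3..4] ⇒ +0.001976 -0.060889 = -0.058913;  D = +0.055750-0.019042i
d^4_{1,3}: k∈[2..3] ⇒ +0.000239 -0.012264 = -0.012026;  D = +0.000152-0.012025i
d^4_{2,3}: k∈[1..2] ⇒ +0.000020 -0.001875 = -0.001855;  D = -0.001739-0.000644i
d^4_{3,3}: k∈[0..1] ⇒ +0.000001 -0.000211 = -0.000210;  D = -0.000134+0.000161i
d^4_{4,3}: single k=0 term ⇒ -0.000015;  D = +0.000008+0.000013i
Y_4^{m'}(θ=0.7354,φ=2.8052) and Σ D·Y over m':
  (+0.0561+0.4449i)·(+0.0200+0.0874i)  (-0.6643-0.1459i)·(-0.1493-0.2372i)  (-0.2836+0.4542i)·(+0.3355+0.2673i)  (+0.1333+0.1680i)·(-0.1887-0.0660i)  (+0.0558-0.0190i)·(-0.3082+0.0000i)  (+0.0002-0.0120i)·(+0.1887-0.0660i)  (-0.0017-0.0006i)·(+0.3355-0.2673i)  (-0.0001+0.0002i)·(+0.1493-0.2372i)  (+0.0000+0.0000i)·(+0.0200-0.0874i)
Y_4^3(R⁻¹ n̂) = -0.222567+0.233172i

Re=-0.2226 Im=0.2332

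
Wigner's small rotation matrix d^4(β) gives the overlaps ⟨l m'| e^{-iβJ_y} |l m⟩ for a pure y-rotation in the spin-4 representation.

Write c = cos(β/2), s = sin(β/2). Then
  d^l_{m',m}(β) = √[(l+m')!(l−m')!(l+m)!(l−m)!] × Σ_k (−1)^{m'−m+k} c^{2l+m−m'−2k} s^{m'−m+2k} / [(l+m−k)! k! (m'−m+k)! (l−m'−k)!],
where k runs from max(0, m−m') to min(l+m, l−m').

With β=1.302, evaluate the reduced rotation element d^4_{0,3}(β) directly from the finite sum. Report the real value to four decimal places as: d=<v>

d^4_{0,3}(β=1.302) via Wigner's sum:
c=cos(1.302/2)=0.795478, s=sin(1.302/2)=0.605982; N=√[24·24·5040·1]=1703.830978
k: max(0,(3)−(0))=3 … min(4+(3),4−(0))=4
  k=3: (−1)^0·1703.8310/(144)·0.7955^5·0.6060^3 = +0.838658
  k=4: (−1)^1·1703.8310/(144)·0.7955^3·0.6060^5 = -0.486685
d^4_{0,3}(1.302) = +0.838658 -0.486685 = +0.351973

d=0.3520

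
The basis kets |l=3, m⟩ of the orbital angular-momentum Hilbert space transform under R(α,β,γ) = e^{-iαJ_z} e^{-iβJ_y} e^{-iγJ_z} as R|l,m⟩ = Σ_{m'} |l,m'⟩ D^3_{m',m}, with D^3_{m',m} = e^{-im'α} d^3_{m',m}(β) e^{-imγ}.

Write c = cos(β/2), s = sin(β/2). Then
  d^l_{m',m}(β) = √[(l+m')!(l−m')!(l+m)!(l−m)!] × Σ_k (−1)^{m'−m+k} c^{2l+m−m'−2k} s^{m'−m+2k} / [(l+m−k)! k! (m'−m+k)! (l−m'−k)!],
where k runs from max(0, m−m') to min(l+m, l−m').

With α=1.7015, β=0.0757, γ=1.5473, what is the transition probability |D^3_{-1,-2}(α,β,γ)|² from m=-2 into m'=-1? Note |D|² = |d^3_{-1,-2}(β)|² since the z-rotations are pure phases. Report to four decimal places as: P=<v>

First d^3_{-1,-2}(β=0.0757), then the phase factors e^{-i(-1)α} and e^{-i(-2)γ}:
Half-angle: c=0.999284, s=0.037841. N=√(2·24·1·120)=75.894664
Admissible k: 0..1 (factorial args all ≥0)
  k=0: (−1)^1·75.8947/(24)·0.9993^5·0.0378^1 = -0.119236
  k=1: (−1)^2·75.8947/(12)·0.9993^3·0.0378^3 = +0.000342
d^3_{-1,-2}(0.0757) = -0.119236 +0.000342 = -0.118894
|D^3_{-1,-2}|² = |d^3_{-1,-2}(β)|² = (-0.118894)² = 0.014136 (the z-rotation phases have unit modulus)

P=0.0141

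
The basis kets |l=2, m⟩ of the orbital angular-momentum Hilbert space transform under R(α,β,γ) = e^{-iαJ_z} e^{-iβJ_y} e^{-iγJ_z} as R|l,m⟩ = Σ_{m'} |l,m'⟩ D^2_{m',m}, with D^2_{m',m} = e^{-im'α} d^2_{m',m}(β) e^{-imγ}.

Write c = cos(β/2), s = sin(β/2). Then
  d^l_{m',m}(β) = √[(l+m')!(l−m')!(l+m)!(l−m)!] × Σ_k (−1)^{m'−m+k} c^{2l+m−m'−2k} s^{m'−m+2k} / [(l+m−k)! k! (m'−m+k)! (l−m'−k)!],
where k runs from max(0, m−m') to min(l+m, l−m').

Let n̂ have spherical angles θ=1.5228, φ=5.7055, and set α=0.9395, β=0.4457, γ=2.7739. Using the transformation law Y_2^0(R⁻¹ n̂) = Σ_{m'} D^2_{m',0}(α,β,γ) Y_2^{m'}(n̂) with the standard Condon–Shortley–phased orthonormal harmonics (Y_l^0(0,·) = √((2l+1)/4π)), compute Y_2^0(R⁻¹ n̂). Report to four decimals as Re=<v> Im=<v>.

Re=-0.3112 Im=0.0000

Need the full column D^2_{m',0} for m'=−2..2 at α=0.9395, β=0.4457, γ=2.7739.
cos(β/2)=0.975272, sin(β/2)=0.221010
d^2_{-2,0}: single k=2 term ⇒ +0.113802;  D = -0.034522+0.108440i
d^2_{-1,0}: k∈[1..2] ⇒ +0.502186 -0.025789 = +0.476396;  D = +0.281165+0.384577i
d^2_{0,0}: k∈[0..2] ⇒ +0.904695 -0.185838 +0.002386 = +0.721243;  D = +0.721243+0.000000i
d^2_{1,0}: k∈[0..1] ⇒ -0.502186 +0.025789 = -0.476396;  D = -0.281165+0.384577i
d^2_{2,0}: single k=0 term ⇒ +0.113802;  D = -0.034522-0.108440i
Y_2^{m'}(θ=1.5228,φ=5.7055) and Σ D·Y over m':
  (-0.0345+0.1084i)·(+0.1555+0.3526i)  (+0.2812+0.3846i)·(+0.0310+0.0202i)  (+0.7212+0.0000i)·(-0.3132+0.0000i)  (-0.2812+0.3846i)·(-0.0310+0.0202i)  (-0.0345-0.1084i)·(+0.1555-0.3526i)
Y_2^0(R⁻¹ n̂) = -0.311224+0.000000i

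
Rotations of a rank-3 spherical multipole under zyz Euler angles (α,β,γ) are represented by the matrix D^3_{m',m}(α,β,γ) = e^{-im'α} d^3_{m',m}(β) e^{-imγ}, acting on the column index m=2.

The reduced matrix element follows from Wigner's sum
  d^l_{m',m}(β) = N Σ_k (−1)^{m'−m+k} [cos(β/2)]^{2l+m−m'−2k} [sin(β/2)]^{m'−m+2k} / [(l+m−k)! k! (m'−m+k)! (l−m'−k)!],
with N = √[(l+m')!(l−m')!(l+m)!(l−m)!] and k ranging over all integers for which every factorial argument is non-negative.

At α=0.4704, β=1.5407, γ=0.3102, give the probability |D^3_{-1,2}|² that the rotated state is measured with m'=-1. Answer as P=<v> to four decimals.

P=0.1746

D^3_{-1,2}(0.4704,1.5407,0.3102) = e^{-i·-1·0.4704}·d^3_{-1,2}(1.5407)·e^{-i·2·0.3102}. Compute d first:
Half-angle: c=0.717667, s=0.696386. N=√(2·24·120·1)=75.894664
k∈{3,4} keeps every argument non-negative
  k=3: (−1)^0·75.8947/(12)·0.7177^3·0.6964^3 = +0.789496
  k=4: (−1)^1·75.8947/(24)·0.7177^1·0.6964^5 = -0.371685
d^3_{-1,2}(1.5407) = +0.789496 -0.371685 = +0.417811
|D^3_{-1,2}|² = |d^3_{-1,2}(β)|² = (+0.417811)² = 0.174566 (the z-rotation phases have unit modulus)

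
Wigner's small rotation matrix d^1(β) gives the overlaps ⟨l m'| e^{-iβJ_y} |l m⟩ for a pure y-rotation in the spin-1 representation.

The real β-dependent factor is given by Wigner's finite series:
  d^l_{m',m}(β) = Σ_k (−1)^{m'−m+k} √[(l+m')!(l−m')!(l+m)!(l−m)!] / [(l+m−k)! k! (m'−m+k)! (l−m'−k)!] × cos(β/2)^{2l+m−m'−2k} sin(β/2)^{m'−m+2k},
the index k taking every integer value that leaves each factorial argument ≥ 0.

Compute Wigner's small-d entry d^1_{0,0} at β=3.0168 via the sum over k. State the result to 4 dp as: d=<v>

d=-0.9922

d^1_{0,0}(β=3.0168) via Wigner's sum:
Half-angle: c=0.062356, s=0.998054. N=√(1·1·1·1)=1.000000
k∈{0,1} keeps every argument non-negative
  k=0: (−1)^0·1.0000/(1)·0.0624^2·0.9981^0 = +0.003888
  k=1: (−1)^1·1.0000/(1)·0.0624^0·0.9981^2 = -0.996112
d^1_{0,0}(3.0168) = +0.003888 -0.996112 = -0.992223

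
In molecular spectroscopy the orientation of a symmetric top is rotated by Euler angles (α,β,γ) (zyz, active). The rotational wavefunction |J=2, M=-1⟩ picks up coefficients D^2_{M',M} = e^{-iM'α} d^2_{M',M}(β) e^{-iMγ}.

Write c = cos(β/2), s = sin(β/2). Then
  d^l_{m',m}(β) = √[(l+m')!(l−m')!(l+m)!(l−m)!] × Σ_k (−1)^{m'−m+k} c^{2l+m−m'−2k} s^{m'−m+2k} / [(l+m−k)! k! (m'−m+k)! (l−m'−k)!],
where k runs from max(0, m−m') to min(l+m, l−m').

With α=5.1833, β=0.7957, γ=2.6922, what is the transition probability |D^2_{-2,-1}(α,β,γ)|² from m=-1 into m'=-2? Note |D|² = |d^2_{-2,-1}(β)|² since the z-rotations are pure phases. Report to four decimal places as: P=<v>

P=0.3686

First d^2_{-2,-1}(β=0.7957), then the phase factors e^{-i(-2)α} and e^{-i(-1)γ}:
With c≡cos(β/2)=0.921896 and s≡sin(β/2)=0.387437, N=[1·24·1·6]^{1/2}=12.000000
k∈{1} keeps every argument non-negative
  k=1: (−1)^0·12.0000/(6)·0.9219^3·0.3874^1 = +0.607124
d^2_{-2,-1}(0.7957) = +0.607124
|D^2_{-2,-1}|² = |d^2_{-2,-1}(β)|² = (+0.607124)² = 0.368599 (the z-rotation phases have unit modulus)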